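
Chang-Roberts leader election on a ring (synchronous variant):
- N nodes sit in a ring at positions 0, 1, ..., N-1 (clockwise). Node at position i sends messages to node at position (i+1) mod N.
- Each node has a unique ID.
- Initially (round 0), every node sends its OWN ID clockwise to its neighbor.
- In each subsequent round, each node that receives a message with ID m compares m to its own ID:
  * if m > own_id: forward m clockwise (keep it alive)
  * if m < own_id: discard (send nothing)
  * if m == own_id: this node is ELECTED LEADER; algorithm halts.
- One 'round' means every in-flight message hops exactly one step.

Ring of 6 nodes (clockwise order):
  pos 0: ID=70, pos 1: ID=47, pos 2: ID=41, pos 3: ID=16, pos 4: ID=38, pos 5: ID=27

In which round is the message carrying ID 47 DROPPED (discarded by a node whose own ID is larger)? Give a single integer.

Answer: 5

Derivation:
Round 1: pos1(id47) recv 70: fwd; pos2(id41) recv 47: fwd; pos3(id16) recv 41: fwd; pos4(id38) recv 16: drop; pos5(id27) recv 38: fwd; pos0(id70) recv 27: drop
Round 2: pos2(id41) recv 70: fwd; pos3(id16) recv 47: fwd; pos4(id38) recv 41: fwd; pos0(id70) recv 38: drop
Round 3: pos3(id16) recv 70: fwd; pos4(id38) recv 47: fwd; pos5(id27) recv 41: fwd
Round 4: pos4(id38) recv 70: fwd; pos5(id27) recv 47: fwd; pos0(id70) recv 41: drop
Round 5: pos5(id27) recv 70: fwd; pos0(id70) recv 47: drop
Round 6: pos0(id70) recv 70: ELECTED
Message ID 47 originates at pos 1; dropped at pos 0 in round 5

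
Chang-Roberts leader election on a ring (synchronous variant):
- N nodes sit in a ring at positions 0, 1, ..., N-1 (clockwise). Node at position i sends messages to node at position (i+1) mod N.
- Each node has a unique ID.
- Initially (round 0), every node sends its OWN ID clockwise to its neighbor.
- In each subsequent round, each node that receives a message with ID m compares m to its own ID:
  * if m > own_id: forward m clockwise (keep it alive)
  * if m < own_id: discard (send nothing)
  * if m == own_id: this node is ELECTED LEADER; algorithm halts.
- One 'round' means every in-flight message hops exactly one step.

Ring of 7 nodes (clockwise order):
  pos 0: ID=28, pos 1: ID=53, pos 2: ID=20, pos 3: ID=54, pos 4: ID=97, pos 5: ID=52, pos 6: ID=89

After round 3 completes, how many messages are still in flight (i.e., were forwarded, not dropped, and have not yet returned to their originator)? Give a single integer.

Round 1: pos1(id53) recv 28: drop; pos2(id20) recv 53: fwd; pos3(id54) recv 20: drop; pos4(id97) recv 54: drop; pos5(id52) recv 97: fwd; pos6(id89) recv 52: drop; pos0(id28) recv 89: fwd
Round 2: pos3(id54) recv 53: drop; pos6(id89) recv 97: fwd; pos1(id53) recv 89: fwd
Round 3: pos0(id28) recv 97: fwd; pos2(id20) recv 89: fwd
After round 3: 2 messages still in flight

Answer: 2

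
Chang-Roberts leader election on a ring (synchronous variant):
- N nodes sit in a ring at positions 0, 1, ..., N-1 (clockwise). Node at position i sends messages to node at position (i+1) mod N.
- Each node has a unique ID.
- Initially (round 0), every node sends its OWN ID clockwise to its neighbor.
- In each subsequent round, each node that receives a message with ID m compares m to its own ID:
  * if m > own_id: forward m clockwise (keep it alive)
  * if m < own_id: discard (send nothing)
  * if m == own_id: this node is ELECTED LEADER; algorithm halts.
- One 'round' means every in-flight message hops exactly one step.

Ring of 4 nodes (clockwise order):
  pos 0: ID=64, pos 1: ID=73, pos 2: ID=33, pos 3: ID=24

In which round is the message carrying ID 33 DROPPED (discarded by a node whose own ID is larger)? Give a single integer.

Round 1: pos1(id73) recv 64: drop; pos2(id33) recv 73: fwd; pos3(id24) recv 33: fwd; pos0(id64) recv 24: drop
Round 2: pos3(id24) recv 73: fwd; pos0(id64) recv 33: drop
Round 3: pos0(id64) recv 73: fwd
Round 4: pos1(id73) recv 73: ELECTED
Message ID 33 originates at pos 2; dropped at pos 0 in round 2

Answer: 2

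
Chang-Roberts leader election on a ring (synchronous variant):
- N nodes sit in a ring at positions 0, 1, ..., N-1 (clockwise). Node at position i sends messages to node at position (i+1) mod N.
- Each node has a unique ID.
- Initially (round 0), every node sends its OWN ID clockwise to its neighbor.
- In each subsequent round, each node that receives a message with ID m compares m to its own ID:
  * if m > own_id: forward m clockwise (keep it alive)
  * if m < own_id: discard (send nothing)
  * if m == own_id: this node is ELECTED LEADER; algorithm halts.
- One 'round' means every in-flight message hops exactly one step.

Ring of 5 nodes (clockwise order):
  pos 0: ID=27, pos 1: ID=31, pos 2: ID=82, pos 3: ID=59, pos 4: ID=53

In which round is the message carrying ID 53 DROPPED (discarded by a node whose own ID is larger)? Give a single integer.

Round 1: pos1(id31) recv 27: drop; pos2(id82) recv 31: drop; pos3(id59) recv 82: fwd; pos4(id53) recv 59: fwd; pos0(id27) recv 53: fwd
Round 2: pos4(id53) recv 82: fwd; pos0(id27) recv 59: fwd; pos1(id31) recv 53: fwd
Round 3: pos0(id27) recv 82: fwd; pos1(id31) recv 59: fwd; pos2(id82) recv 53: drop
Round 4: pos1(id31) recv 82: fwd; pos2(id82) recv 59: drop
Round 5: pos2(id82) recv 82: ELECTED
Message ID 53 originates at pos 4; dropped at pos 2 in round 3

Answer: 3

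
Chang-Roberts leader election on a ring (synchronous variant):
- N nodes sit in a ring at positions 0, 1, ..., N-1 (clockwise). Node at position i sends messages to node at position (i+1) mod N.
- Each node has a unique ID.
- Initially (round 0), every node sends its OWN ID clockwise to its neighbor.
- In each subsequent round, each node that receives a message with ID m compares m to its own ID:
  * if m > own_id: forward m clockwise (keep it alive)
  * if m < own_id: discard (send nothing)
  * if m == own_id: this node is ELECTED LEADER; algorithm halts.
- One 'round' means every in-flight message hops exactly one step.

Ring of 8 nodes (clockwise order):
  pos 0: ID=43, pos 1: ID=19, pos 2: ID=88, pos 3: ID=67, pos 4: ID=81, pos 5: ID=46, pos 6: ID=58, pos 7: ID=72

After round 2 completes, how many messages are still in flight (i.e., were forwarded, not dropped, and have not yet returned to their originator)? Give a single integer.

Answer: 3

Derivation:
Round 1: pos1(id19) recv 43: fwd; pos2(id88) recv 19: drop; pos3(id67) recv 88: fwd; pos4(id81) recv 67: drop; pos5(id46) recv 81: fwd; pos6(id58) recv 46: drop; pos7(id72) recv 58: drop; pos0(id43) recv 72: fwd
Round 2: pos2(id88) recv 43: drop; pos4(id81) recv 88: fwd; pos6(id58) recv 81: fwd; pos1(id19) recv 72: fwd
After round 2: 3 messages still in flight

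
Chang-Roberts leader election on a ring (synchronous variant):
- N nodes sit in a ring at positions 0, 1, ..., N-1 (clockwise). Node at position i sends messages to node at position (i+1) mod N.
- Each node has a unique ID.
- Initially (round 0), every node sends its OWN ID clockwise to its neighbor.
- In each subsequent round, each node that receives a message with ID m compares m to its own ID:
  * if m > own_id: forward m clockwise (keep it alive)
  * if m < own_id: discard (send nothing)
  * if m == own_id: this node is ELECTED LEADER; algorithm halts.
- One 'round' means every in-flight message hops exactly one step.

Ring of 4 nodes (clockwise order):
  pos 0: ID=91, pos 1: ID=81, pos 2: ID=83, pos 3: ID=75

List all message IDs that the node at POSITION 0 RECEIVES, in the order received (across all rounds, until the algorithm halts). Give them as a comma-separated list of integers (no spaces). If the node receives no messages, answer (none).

Answer: 75,83,91

Derivation:
Round 1: pos1(id81) recv 91: fwd; pos2(id83) recv 81: drop; pos3(id75) recv 83: fwd; pos0(id91) recv 75: drop
Round 2: pos2(id83) recv 91: fwd; pos0(id91) recv 83: drop
Round 3: pos3(id75) recv 91: fwd
Round 4: pos0(id91) recv 91: ELECTED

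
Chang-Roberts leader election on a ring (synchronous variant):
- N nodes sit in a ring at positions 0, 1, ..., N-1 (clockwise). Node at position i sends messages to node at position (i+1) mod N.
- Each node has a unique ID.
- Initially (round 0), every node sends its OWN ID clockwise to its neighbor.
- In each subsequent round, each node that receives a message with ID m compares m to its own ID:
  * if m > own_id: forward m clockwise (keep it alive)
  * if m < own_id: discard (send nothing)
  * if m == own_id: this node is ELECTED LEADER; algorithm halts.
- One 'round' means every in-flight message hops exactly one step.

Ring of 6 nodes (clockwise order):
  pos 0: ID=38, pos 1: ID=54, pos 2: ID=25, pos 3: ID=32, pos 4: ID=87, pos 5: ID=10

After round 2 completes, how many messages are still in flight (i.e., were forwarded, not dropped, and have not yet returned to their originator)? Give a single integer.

Answer: 2

Derivation:
Round 1: pos1(id54) recv 38: drop; pos2(id25) recv 54: fwd; pos3(id32) recv 25: drop; pos4(id87) recv 32: drop; pos5(id10) recv 87: fwd; pos0(id38) recv 10: drop
Round 2: pos3(id32) recv 54: fwd; pos0(id38) recv 87: fwd
After round 2: 2 messages still in flight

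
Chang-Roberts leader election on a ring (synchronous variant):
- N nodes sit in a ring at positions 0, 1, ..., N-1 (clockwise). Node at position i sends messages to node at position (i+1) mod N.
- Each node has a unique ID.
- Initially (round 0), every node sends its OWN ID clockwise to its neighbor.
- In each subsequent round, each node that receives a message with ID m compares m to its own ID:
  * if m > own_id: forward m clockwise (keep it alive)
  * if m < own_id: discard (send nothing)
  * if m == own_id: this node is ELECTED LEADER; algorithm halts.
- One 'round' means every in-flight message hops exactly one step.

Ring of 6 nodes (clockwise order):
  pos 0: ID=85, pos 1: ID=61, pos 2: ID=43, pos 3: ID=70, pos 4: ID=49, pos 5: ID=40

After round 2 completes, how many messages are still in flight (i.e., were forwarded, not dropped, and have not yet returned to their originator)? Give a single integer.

Answer: 2

Derivation:
Round 1: pos1(id61) recv 85: fwd; pos2(id43) recv 61: fwd; pos3(id70) recv 43: drop; pos4(id49) recv 70: fwd; pos5(id40) recv 49: fwd; pos0(id85) recv 40: drop
Round 2: pos2(id43) recv 85: fwd; pos3(id70) recv 61: drop; pos5(id40) recv 70: fwd; pos0(id85) recv 49: drop
After round 2: 2 messages still in flight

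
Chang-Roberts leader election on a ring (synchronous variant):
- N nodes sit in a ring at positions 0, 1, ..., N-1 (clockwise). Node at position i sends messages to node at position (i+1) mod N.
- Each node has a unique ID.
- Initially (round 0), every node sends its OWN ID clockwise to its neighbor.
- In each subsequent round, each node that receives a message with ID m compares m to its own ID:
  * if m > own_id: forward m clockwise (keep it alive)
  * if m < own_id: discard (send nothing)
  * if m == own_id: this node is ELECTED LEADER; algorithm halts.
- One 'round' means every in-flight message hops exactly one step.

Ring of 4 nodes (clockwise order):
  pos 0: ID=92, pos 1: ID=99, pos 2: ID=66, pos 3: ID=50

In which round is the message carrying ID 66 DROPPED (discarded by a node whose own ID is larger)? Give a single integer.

Answer: 2

Derivation:
Round 1: pos1(id99) recv 92: drop; pos2(id66) recv 99: fwd; pos3(id50) recv 66: fwd; pos0(id92) recv 50: drop
Round 2: pos3(id50) recv 99: fwd; pos0(id92) recv 66: drop
Round 3: pos0(id92) recv 99: fwd
Round 4: pos1(id99) recv 99: ELECTED
Message ID 66 originates at pos 2; dropped at pos 0 in round 2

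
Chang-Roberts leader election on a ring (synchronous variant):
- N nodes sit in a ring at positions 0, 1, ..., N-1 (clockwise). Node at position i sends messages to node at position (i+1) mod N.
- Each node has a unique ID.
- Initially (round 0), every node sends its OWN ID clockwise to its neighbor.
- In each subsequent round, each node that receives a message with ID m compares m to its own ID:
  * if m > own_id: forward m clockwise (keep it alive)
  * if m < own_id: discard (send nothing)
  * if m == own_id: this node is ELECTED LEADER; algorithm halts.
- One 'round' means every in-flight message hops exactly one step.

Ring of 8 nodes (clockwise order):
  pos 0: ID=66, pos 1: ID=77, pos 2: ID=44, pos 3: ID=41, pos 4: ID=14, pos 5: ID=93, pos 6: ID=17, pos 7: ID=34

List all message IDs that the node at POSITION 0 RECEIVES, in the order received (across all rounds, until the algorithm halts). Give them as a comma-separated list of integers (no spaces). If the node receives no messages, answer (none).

Round 1: pos1(id77) recv 66: drop; pos2(id44) recv 77: fwd; pos3(id41) recv 44: fwd; pos4(id14) recv 41: fwd; pos5(id93) recv 14: drop; pos6(id17) recv 93: fwd; pos7(id34) recv 17: drop; pos0(id66) recv 34: drop
Round 2: pos3(id41) recv 77: fwd; pos4(id14) recv 44: fwd; pos5(id93) recv 41: drop; pos7(id34) recv 93: fwd
Round 3: pos4(id14) recv 77: fwd; pos5(id93) recv 44: drop; pos0(id66) recv 93: fwd
Round 4: pos5(id93) recv 77: drop; pos1(id77) recv 93: fwd
Round 5: pos2(id44) recv 93: fwd
Round 6: pos3(id41) recv 93: fwd
Round 7: pos4(id14) recv 93: fwd
Round 8: pos5(id93) recv 93: ELECTED

Answer: 34,93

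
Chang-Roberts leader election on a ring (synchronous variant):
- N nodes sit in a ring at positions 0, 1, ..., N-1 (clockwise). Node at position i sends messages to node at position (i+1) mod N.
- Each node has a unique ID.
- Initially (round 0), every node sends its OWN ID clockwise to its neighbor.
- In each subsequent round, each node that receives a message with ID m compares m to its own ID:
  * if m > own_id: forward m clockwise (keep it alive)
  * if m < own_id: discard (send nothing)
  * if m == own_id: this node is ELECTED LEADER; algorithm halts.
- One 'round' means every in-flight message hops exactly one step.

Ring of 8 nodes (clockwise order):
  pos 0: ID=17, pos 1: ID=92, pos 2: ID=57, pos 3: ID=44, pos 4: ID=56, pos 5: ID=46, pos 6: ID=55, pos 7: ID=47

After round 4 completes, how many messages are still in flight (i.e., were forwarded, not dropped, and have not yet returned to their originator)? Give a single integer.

Answer: 3

Derivation:
Round 1: pos1(id92) recv 17: drop; pos2(id57) recv 92: fwd; pos3(id44) recv 57: fwd; pos4(id56) recv 44: drop; pos5(id46) recv 56: fwd; pos6(id55) recv 46: drop; pos7(id47) recv 55: fwd; pos0(id17) recv 47: fwd
Round 2: pos3(id44) recv 92: fwd; pos4(id56) recv 57: fwd; pos6(id55) recv 56: fwd; pos0(id17) recv 55: fwd; pos1(id92) recv 47: drop
Round 3: pos4(id56) recv 92: fwd; pos5(id46) recv 57: fwd; pos7(id47) recv 56: fwd; pos1(id92) recv 55: drop
Round 4: pos5(id46) recv 92: fwd; pos6(id55) recv 57: fwd; pos0(id17) recv 56: fwd
After round 4: 3 messages still in flight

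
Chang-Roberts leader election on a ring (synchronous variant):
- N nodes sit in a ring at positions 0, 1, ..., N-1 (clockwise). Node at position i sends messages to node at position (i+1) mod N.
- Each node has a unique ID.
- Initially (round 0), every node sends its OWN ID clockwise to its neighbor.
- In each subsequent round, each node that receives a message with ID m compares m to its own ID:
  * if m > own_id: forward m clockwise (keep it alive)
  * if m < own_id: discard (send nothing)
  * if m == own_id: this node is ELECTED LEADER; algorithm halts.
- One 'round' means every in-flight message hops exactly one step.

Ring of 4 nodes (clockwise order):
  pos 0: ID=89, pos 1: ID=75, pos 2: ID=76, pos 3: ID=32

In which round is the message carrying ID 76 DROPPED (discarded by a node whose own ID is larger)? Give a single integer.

Round 1: pos1(id75) recv 89: fwd; pos2(id76) recv 75: drop; pos3(id32) recv 76: fwd; pos0(id89) recv 32: drop
Round 2: pos2(id76) recv 89: fwd; pos0(id89) recv 76: drop
Round 3: pos3(id32) recv 89: fwd
Round 4: pos0(id89) recv 89: ELECTED
Message ID 76 originates at pos 2; dropped at pos 0 in round 2

Answer: 2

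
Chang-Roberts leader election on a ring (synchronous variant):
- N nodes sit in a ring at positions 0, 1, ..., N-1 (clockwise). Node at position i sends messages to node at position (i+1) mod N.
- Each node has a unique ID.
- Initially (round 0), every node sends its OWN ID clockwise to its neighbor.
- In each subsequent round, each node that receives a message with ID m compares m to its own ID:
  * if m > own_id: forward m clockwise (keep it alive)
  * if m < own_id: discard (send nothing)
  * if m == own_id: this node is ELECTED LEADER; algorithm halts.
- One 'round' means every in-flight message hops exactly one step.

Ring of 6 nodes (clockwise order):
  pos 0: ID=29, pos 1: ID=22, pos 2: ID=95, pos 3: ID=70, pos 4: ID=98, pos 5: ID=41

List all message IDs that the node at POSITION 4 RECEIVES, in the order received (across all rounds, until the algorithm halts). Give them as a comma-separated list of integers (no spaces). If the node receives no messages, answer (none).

Answer: 70,95,98

Derivation:
Round 1: pos1(id22) recv 29: fwd; pos2(id95) recv 22: drop; pos3(id70) recv 95: fwd; pos4(id98) recv 70: drop; pos5(id41) recv 98: fwd; pos0(id29) recv 41: fwd
Round 2: pos2(id95) recv 29: drop; pos4(id98) recv 95: drop; pos0(id29) recv 98: fwd; pos1(id22) recv 41: fwd
Round 3: pos1(id22) recv 98: fwd; pos2(id95) recv 41: drop
Round 4: pos2(id95) recv 98: fwd
Round 5: pos3(id70) recv 98: fwd
Round 6: pos4(id98) recv 98: ELECTED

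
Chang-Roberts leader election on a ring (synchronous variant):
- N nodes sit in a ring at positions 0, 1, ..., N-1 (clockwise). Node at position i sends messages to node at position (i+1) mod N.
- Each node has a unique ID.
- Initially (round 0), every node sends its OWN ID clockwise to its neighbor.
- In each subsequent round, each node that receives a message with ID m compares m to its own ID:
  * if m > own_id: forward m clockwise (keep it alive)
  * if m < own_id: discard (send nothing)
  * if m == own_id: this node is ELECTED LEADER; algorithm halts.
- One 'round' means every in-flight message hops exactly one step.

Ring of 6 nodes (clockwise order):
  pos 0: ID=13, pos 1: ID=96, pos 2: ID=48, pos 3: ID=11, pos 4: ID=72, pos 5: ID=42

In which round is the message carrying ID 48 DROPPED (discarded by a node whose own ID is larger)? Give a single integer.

Round 1: pos1(id96) recv 13: drop; pos2(id48) recv 96: fwd; pos3(id11) recv 48: fwd; pos4(id72) recv 11: drop; pos5(id42) recv 72: fwd; pos0(id13) recv 42: fwd
Round 2: pos3(id11) recv 96: fwd; pos4(id72) recv 48: drop; pos0(id13) recv 72: fwd; pos1(id96) recv 42: drop
Round 3: pos4(id72) recv 96: fwd; pos1(id96) recv 72: drop
Round 4: pos5(id42) recv 96: fwd
Round 5: pos0(id13) recv 96: fwd
Round 6: pos1(id96) recv 96: ELECTED
Message ID 48 originates at pos 2; dropped at pos 4 in round 2

Answer: 2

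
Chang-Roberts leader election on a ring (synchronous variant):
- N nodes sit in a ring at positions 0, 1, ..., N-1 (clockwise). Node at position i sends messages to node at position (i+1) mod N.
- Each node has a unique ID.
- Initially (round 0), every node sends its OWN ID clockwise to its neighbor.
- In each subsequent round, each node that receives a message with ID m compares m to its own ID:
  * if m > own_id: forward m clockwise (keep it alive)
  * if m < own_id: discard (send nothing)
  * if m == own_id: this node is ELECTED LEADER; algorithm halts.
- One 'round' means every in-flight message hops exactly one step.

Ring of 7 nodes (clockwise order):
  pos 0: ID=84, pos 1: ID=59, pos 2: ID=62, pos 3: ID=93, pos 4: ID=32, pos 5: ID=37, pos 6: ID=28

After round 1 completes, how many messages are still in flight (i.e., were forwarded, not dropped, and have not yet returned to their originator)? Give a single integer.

Round 1: pos1(id59) recv 84: fwd; pos2(id62) recv 59: drop; pos3(id93) recv 62: drop; pos4(id32) recv 93: fwd; pos5(id37) recv 32: drop; pos6(id28) recv 37: fwd; pos0(id84) recv 28: drop
After round 1: 3 messages still in flight

Answer: 3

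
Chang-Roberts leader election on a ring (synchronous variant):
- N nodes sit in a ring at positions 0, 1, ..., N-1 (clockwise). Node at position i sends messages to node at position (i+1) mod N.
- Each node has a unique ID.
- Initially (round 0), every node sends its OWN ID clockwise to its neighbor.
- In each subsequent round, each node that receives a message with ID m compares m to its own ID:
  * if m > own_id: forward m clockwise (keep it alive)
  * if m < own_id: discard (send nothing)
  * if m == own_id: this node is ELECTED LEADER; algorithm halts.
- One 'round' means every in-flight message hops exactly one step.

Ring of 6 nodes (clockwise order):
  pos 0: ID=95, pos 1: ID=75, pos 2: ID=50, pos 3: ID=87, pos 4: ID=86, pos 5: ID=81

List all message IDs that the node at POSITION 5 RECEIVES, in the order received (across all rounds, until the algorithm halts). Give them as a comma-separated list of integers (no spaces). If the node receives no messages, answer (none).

Round 1: pos1(id75) recv 95: fwd; pos2(id50) recv 75: fwd; pos3(id87) recv 50: drop; pos4(id86) recv 87: fwd; pos5(id81) recv 86: fwd; pos0(id95) recv 81: drop
Round 2: pos2(id50) recv 95: fwd; pos3(id87) recv 75: drop; pos5(id81) recv 87: fwd; pos0(id95) recv 86: drop
Round 3: pos3(id87) recv 95: fwd; pos0(id95) recv 87: drop
Round 4: pos4(id86) recv 95: fwd
Round 5: pos5(id81) recv 95: fwd
Round 6: pos0(id95) recv 95: ELECTED

Answer: 86,87,95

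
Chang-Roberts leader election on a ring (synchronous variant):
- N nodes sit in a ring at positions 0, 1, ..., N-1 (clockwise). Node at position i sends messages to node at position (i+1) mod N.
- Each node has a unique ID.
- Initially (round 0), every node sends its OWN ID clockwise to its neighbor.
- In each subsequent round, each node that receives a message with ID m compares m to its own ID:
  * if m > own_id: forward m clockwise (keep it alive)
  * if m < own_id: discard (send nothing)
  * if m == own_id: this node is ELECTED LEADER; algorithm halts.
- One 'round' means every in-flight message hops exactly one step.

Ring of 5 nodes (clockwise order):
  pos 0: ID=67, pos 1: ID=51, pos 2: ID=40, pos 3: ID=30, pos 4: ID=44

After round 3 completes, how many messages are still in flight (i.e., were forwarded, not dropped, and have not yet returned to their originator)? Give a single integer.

Answer: 2

Derivation:
Round 1: pos1(id51) recv 67: fwd; pos2(id40) recv 51: fwd; pos3(id30) recv 40: fwd; pos4(id44) recv 30: drop; pos0(id67) recv 44: drop
Round 2: pos2(id40) recv 67: fwd; pos3(id30) recv 51: fwd; pos4(id44) recv 40: drop
Round 3: pos3(id30) recv 67: fwd; pos4(id44) recv 51: fwd
After round 3: 2 messages still in flight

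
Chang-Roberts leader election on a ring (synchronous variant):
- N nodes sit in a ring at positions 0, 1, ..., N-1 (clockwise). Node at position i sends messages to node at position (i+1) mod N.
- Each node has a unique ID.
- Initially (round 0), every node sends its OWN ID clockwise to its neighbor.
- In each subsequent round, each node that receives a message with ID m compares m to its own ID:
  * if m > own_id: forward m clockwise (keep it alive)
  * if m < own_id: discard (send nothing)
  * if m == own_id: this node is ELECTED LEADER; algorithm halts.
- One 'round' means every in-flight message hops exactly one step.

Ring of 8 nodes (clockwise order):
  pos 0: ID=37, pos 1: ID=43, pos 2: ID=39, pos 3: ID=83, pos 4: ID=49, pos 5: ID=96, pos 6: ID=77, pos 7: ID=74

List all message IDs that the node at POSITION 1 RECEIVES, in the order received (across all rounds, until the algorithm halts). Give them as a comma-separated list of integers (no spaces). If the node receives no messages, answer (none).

Answer: 37,74,77,96

Derivation:
Round 1: pos1(id43) recv 37: drop; pos2(id39) recv 43: fwd; pos3(id83) recv 39: drop; pos4(id49) recv 83: fwd; pos5(id96) recv 49: drop; pos6(id77) recv 96: fwd; pos7(id74) recv 77: fwd; pos0(id37) recv 74: fwd
Round 2: pos3(id83) recv 43: drop; pos5(id96) recv 83: drop; pos7(id74) recv 96: fwd; pos0(id37) recv 77: fwd; pos1(id43) recv 74: fwd
Round 3: pos0(id37) recv 96: fwd; pos1(id43) recv 77: fwd; pos2(id39) recv 74: fwd
Round 4: pos1(id43) recv 96: fwd; pos2(id39) recv 77: fwd; pos3(id83) recv 74: drop
Round 5: pos2(id39) recv 96: fwd; pos3(id83) recv 77: drop
Round 6: pos3(id83) recv 96: fwd
Round 7: pos4(id49) recv 96: fwd
Round 8: pos5(id96) recv 96: ELECTED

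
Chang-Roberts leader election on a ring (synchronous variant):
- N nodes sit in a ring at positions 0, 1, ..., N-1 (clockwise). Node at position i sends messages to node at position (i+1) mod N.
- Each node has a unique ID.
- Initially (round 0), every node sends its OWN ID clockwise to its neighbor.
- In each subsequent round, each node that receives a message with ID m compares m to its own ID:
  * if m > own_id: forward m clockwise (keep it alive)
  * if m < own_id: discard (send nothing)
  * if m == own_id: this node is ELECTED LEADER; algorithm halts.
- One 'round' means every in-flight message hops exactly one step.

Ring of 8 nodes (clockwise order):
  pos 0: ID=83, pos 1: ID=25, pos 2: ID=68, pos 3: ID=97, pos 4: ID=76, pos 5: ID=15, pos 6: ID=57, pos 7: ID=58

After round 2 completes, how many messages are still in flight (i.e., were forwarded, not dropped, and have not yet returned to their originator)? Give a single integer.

Answer: 3

Derivation:
Round 1: pos1(id25) recv 83: fwd; pos2(id68) recv 25: drop; pos3(id97) recv 68: drop; pos4(id76) recv 97: fwd; pos5(id15) recv 76: fwd; pos6(id57) recv 15: drop; pos7(id58) recv 57: drop; pos0(id83) recv 58: drop
Round 2: pos2(id68) recv 83: fwd; pos5(id15) recv 97: fwd; pos6(id57) recv 76: fwd
After round 2: 3 messages still in flight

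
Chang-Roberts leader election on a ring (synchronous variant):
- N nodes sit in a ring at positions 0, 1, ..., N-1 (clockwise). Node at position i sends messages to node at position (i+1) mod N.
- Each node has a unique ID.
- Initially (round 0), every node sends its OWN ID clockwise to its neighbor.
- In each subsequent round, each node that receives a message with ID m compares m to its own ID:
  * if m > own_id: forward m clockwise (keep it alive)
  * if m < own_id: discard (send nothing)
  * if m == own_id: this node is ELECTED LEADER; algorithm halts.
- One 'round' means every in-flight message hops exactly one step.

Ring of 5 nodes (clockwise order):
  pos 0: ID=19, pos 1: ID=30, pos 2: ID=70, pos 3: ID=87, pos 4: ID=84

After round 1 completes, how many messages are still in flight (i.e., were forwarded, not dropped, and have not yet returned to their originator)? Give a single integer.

Round 1: pos1(id30) recv 19: drop; pos2(id70) recv 30: drop; pos3(id87) recv 70: drop; pos4(id84) recv 87: fwd; pos0(id19) recv 84: fwd
After round 1: 2 messages still in flight

Answer: 2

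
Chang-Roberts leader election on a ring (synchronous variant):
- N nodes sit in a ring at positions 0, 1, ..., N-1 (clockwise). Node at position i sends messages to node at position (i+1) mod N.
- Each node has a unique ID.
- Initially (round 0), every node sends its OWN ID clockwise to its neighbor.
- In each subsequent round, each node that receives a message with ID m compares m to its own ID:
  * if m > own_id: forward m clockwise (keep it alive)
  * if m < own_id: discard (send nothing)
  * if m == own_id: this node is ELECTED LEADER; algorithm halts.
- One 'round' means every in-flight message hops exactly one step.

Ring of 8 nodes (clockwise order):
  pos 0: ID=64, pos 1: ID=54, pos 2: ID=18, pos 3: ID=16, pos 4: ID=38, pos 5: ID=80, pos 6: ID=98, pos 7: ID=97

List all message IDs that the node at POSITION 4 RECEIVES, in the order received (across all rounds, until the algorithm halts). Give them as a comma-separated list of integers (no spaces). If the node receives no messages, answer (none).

Answer: 16,18,54,64,97,98

Derivation:
Round 1: pos1(id54) recv 64: fwd; pos2(id18) recv 54: fwd; pos3(id16) recv 18: fwd; pos4(id38) recv 16: drop; pos5(id80) recv 38: drop; pos6(id98) recv 80: drop; pos7(id97) recv 98: fwd; pos0(id64) recv 97: fwd
Round 2: pos2(id18) recv 64: fwd; pos3(id16) recv 54: fwd; pos4(id38) recv 18: drop; pos0(id64) recv 98: fwd; pos1(id54) recv 97: fwd
Round 3: pos3(id16) recv 64: fwd; pos4(id38) recv 54: fwd; pos1(id54) recv 98: fwd; pos2(id18) recv 97: fwd
Round 4: pos4(id38) recv 64: fwd; pos5(id80) recv 54: drop; pos2(id18) recv 98: fwd; pos3(id16) recv 97: fwd
Round 5: pos5(id80) recv 64: drop; pos3(id16) recv 98: fwd; pos4(id38) recv 97: fwd
Round 6: pos4(id38) recv 98: fwd; pos5(id80) recv 97: fwd
Round 7: pos5(id80) recv 98: fwd; pos6(id98) recv 97: drop
Round 8: pos6(id98) recv 98: ELECTED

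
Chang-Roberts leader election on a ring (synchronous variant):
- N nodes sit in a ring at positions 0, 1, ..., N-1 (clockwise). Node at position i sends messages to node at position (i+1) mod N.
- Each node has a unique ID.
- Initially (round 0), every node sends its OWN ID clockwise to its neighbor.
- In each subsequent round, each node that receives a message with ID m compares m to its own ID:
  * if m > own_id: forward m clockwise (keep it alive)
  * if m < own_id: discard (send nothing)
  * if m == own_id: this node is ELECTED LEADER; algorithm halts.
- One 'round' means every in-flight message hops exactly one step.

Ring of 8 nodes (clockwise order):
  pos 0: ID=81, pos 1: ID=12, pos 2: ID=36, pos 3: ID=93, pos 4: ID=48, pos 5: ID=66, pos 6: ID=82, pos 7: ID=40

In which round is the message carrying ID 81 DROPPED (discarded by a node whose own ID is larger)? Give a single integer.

Round 1: pos1(id12) recv 81: fwd; pos2(id36) recv 12: drop; pos3(id93) recv 36: drop; pos4(id48) recv 93: fwd; pos5(id66) recv 48: drop; pos6(id82) recv 66: drop; pos7(id40) recv 82: fwd; pos0(id81) recv 40: drop
Round 2: pos2(id36) recv 81: fwd; pos5(id66) recv 93: fwd; pos0(id81) recv 82: fwd
Round 3: pos3(id93) recv 81: drop; pos6(id82) recv 93: fwd; pos1(id12) recv 82: fwd
Round 4: pos7(id40) recv 93: fwd; pos2(id36) recv 82: fwd
Round 5: pos0(id81) recv 93: fwd; pos3(id93) recv 82: drop
Round 6: pos1(id12) recv 93: fwd
Round 7: pos2(id36) recv 93: fwd
Round 8: pos3(id93) recv 93: ELECTED
Message ID 81 originates at pos 0; dropped at pos 3 in round 3

Answer: 3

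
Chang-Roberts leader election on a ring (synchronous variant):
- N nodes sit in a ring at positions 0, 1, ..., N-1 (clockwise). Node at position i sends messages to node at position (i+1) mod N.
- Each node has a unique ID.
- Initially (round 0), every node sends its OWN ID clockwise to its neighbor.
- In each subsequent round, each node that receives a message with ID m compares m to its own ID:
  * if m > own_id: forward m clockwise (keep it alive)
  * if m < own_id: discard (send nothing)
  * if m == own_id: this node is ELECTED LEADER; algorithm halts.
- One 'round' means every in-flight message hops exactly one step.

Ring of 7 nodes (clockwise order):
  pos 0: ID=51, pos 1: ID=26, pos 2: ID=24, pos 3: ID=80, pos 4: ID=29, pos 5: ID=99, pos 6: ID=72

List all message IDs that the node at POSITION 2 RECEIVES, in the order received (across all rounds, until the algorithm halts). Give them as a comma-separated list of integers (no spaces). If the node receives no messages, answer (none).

Round 1: pos1(id26) recv 51: fwd; pos2(id24) recv 26: fwd; pos3(id80) recv 24: drop; pos4(id29) recv 80: fwd; pos5(id99) recv 29: drop; pos6(id72) recv 99: fwd; pos0(id51) recv 72: fwd
Round 2: pos2(id24) recv 51: fwd; pos3(id80) recv 26: drop; pos5(id99) recv 80: drop; pos0(id51) recv 99: fwd; pos1(id26) recv 72: fwd
Round 3: pos3(id80) recv 51: drop; pos1(id26) recv 99: fwd; pos2(id24) recv 72: fwd
Round 4: pos2(id24) recv 99: fwd; pos3(id80) recv 72: drop
Round 5: pos3(id80) recv 99: fwd
Round 6: pos4(id29) recv 99: fwd
Round 7: pos5(id99) recv 99: ELECTED

Answer: 26,51,72,99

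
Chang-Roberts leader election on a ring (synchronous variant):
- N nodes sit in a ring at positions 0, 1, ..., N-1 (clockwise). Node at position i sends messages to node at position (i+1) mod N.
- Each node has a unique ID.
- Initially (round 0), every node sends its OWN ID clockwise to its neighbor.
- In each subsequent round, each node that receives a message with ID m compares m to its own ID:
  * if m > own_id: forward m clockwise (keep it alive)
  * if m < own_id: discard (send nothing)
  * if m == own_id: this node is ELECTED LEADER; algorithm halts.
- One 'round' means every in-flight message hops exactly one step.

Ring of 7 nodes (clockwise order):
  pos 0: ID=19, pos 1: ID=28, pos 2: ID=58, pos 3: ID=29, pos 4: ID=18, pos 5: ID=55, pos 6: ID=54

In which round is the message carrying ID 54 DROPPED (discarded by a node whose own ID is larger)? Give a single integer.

Round 1: pos1(id28) recv 19: drop; pos2(id58) recv 28: drop; pos3(id29) recv 58: fwd; pos4(id18) recv 29: fwd; pos5(id55) recv 18: drop; pos6(id54) recv 55: fwd; pos0(id19) recv 54: fwd
Round 2: pos4(id18) recv 58: fwd; pos5(id55) recv 29: drop; pos0(id19) recv 55: fwd; pos1(id28) recv 54: fwd
Round 3: pos5(id55) recv 58: fwd; pos1(id28) recv 55: fwd; pos2(id58) recv 54: drop
Round 4: pos6(id54) recv 58: fwd; pos2(id58) recv 55: drop
Round 5: pos0(id19) recv 58: fwd
Round 6: pos1(id28) recv 58: fwd
Round 7: pos2(id58) recv 58: ELECTED
Message ID 54 originates at pos 6; dropped at pos 2 in round 3

Answer: 3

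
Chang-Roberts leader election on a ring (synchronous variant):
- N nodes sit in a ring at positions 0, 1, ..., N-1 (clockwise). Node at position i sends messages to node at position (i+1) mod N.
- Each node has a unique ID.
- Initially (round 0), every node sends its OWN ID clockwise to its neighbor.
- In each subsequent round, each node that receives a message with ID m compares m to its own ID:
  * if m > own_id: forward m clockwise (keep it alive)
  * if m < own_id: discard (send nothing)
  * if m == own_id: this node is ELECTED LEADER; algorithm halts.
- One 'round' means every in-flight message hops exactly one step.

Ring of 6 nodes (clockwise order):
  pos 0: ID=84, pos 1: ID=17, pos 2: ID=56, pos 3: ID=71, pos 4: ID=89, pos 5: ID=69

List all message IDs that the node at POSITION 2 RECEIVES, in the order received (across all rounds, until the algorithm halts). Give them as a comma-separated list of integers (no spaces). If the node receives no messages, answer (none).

Round 1: pos1(id17) recv 84: fwd; pos2(id56) recv 17: drop; pos3(id71) recv 56: drop; pos4(id89) recv 71: drop; pos5(id69) recv 89: fwd; pos0(id84) recv 69: drop
Round 2: pos2(id56) recv 84: fwd; pos0(id84) recv 89: fwd
Round 3: pos3(id71) recv 84: fwd; pos1(id17) recv 89: fwd
Round 4: pos4(id89) recv 84: drop; pos2(id56) recv 89: fwd
Round 5: pos3(id71) recv 89: fwd
Round 6: pos4(id89) recv 89: ELECTED

Answer: 17,84,89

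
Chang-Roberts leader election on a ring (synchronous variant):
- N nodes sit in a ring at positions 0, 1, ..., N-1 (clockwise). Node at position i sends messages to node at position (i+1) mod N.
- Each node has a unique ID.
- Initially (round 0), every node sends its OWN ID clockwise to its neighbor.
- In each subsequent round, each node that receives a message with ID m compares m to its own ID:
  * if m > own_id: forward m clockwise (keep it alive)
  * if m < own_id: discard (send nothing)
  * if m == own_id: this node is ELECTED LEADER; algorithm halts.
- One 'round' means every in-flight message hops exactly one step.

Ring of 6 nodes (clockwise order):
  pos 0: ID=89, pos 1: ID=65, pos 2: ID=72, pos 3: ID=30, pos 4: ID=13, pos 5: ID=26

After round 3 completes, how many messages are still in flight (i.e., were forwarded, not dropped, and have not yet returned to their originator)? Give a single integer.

Answer: 2

Derivation:
Round 1: pos1(id65) recv 89: fwd; pos2(id72) recv 65: drop; pos3(id30) recv 72: fwd; pos4(id13) recv 30: fwd; pos5(id26) recv 13: drop; pos0(id89) recv 26: drop
Round 2: pos2(id72) recv 89: fwd; pos4(id13) recv 72: fwd; pos5(id26) recv 30: fwd
Round 3: pos3(id30) recv 89: fwd; pos5(id26) recv 72: fwd; pos0(id89) recv 30: drop
After round 3: 2 messages still in flight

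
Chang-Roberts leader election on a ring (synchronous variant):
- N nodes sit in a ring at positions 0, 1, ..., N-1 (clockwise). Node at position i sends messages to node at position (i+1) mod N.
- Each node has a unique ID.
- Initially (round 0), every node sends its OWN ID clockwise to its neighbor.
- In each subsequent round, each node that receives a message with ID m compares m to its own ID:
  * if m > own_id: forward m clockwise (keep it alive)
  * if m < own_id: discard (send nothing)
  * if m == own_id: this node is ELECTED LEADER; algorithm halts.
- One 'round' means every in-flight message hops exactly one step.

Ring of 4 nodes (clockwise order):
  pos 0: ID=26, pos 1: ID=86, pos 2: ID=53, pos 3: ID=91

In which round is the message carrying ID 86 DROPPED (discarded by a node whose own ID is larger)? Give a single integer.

Answer: 2

Derivation:
Round 1: pos1(id86) recv 26: drop; pos2(id53) recv 86: fwd; pos3(id91) recv 53: drop; pos0(id26) recv 91: fwd
Round 2: pos3(id91) recv 86: drop; pos1(id86) recv 91: fwd
Round 3: pos2(id53) recv 91: fwd
Round 4: pos3(id91) recv 91: ELECTED
Message ID 86 originates at pos 1; dropped at pos 3 in round 2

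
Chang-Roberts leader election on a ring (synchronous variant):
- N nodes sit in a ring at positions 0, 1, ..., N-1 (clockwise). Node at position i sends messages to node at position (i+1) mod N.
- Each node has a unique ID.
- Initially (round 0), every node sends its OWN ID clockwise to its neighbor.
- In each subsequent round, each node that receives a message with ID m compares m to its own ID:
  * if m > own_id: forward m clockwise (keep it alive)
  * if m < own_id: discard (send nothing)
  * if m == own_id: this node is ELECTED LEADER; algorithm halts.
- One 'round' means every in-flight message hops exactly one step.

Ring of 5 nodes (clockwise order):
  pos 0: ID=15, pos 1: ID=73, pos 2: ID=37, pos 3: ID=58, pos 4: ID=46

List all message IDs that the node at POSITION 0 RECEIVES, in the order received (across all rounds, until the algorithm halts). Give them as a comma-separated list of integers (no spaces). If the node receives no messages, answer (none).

Round 1: pos1(id73) recv 15: drop; pos2(id37) recv 73: fwd; pos3(id58) recv 37: drop; pos4(id46) recv 58: fwd; pos0(id15) recv 46: fwd
Round 2: pos3(id58) recv 73: fwd; pos0(id15) recv 58: fwd; pos1(id73) recv 46: drop
Round 3: pos4(id46) recv 73: fwd; pos1(id73) recv 58: drop
Round 4: pos0(id15) recv 73: fwd
Round 5: pos1(id73) recv 73: ELECTED

Answer: 46,58,73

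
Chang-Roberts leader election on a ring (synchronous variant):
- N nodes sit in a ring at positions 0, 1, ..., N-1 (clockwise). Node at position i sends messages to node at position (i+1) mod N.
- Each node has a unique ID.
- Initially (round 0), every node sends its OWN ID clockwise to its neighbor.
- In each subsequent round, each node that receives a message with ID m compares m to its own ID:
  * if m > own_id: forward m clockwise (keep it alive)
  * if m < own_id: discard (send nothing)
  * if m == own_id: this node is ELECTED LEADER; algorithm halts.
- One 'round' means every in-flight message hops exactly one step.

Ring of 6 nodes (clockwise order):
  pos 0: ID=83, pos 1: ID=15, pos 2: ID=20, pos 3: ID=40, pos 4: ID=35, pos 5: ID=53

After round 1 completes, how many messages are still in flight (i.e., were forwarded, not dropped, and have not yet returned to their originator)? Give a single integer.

Answer: 2

Derivation:
Round 1: pos1(id15) recv 83: fwd; pos2(id20) recv 15: drop; pos3(id40) recv 20: drop; pos4(id35) recv 40: fwd; pos5(id53) recv 35: drop; pos0(id83) recv 53: drop
After round 1: 2 messages still in flight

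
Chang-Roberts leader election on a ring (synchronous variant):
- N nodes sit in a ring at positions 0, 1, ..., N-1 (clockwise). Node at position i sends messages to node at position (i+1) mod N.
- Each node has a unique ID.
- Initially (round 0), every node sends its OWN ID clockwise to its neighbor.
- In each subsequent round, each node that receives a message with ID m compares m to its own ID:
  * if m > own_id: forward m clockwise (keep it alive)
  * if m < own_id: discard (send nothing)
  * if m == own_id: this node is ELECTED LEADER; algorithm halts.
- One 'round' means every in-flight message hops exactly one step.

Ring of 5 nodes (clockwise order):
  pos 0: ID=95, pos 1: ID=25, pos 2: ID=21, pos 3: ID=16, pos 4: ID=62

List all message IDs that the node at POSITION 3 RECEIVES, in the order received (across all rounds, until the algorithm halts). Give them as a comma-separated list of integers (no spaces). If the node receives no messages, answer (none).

Round 1: pos1(id25) recv 95: fwd; pos2(id21) recv 25: fwd; pos3(id16) recv 21: fwd; pos4(id62) recv 16: drop; pos0(id95) recv 62: drop
Round 2: pos2(id21) recv 95: fwd; pos3(id16) recv 25: fwd; pos4(id62) recv 21: drop
Round 3: pos3(id16) recv 95: fwd; pos4(id62) recv 25: drop
Round 4: pos4(id62) recv 95: fwd
Round 5: pos0(id95) recv 95: ELECTED

Answer: 21,25,95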